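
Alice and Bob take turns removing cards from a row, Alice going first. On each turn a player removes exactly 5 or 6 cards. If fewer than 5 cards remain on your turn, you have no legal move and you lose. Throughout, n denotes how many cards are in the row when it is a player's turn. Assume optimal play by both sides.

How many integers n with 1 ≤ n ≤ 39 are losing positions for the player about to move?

Label each position W (a win for the player to move) or L (a loss). A position with no legal move is L; any other position is W exactly when some move reaches an L, and L when every move reaches a W.
n=0: no move → L
n=1: no move → L
n=2: no move → L
n=3: no move → L
n=4: no move → L
n=5: →0(L), so W
n=6: →1(L), so W
n=7: →2(L), so W
n=8: →3(L), so W
n=9: →4(L), so W
n=10: →4(L), so W
n=11: →6(W), 5(W) — all W, so L
n=12: →7(W), 6(W) — all W, so L
n=13: →8(W), 7(W) — all W, so L
n=14: →9(W), 8(W) — all W, so L
n=15: →10(W), 9(W) — all W, so L
n=16: →11(L), so W
n=17: →12(L), so W
n=18: →13(L), so W
n=19: →14(L), so W
n=20: →15(L), so W
n=21: →15(L), so W
n=22: →17(W), 16(W) — all W, so L
n=23: →18(W), 17(W) — all W, so L
n=24: →19(W), 18(W) — all W, so L
n=25: →20(W), 19(W) — all W, so L
n=26: →21(W), 20(W) — all W, so L
n=27: →22(L), so W
n=28: →23(L), so W
n=29: →24(L), so W
n=30: →25(L), so W
n=31: →26(L), so W
n=32: →26(L), so W
n=33: →28(W), 27(W) — all W, so L
n=34: →29(W), 28(W) — all W, so L
n=35: →30(W), 29(W) — all W, so L
n=36: →31(W), 30(W) — all W, so L
n=37: →32(W), 31(W) — all W, so L
n=38: →33(L), so W
n=39: →34(L), so W
L entries with 1 ≤ n ≤ 39 (n=0 is outside the asked range and is not counted): n = 1, 2, 3, 4, 11, 12, 13, 14, 15, 22, 23, 24, 25, 26, 33, 34, 35, 36, 37; that makes 19.

19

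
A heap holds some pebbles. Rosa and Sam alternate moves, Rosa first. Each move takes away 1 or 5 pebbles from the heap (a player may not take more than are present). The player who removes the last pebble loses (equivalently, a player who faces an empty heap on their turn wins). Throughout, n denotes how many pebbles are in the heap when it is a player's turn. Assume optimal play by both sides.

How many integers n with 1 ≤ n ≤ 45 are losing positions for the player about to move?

Positions with no move are W. A position that does have a move is losing for the player to move precisely when every available move leads to a winning position for the opponent. Fill in the labels:
n=0: no move; the opponent has just taken the last pebble and therefore loses → W
n=1: only reaches 0(W), which is W → L
n=2: reaches L-position 1 → W
n=3: only reaches 2(W), which is W → L
n=4: reaches L-position 3 → W
n=5: only reaches 4(W), 0(W), all W → L
n=6: reaches L-position 5 → W
n=7: only reaches 6(W), 2(W), all W → L
n=8: reaches L-position 7 → W
n=9: only reaches 8(W), 4(W), all W → L
n=10: reaches L-position 9 → W
n=11: only reaches 10(W), 6(W), all W → L
n=12: reaches L-position 11 → W
n=13: only reaches 12(W), 8(W), all W → L
n=14: reaches L-position 13 → W
n=15: only reaches 14(W), 10(W), all W → L
n=16: reaches L-position 15 → W
n=17: only reaches 16(W), 12(W), all W → L
n=18: reaches L-position 17 → W
n=19: only reaches 18(W), 14(W), all W → L
n=20: reaches L-position 19 → W
n=21: only reaches 20(W), 16(W), all W → L
n=22: reaches L-position 21 → W
n=23: only reaches 22(W), 18(W), all W → L
n=24: reaches L-position 23 → W
n=25: only reaches 24(W), 20(W), all W → L
n=26: reaches L-position 25 → W
n=27: only reaches 26(W), 22(W), all W → L
n=28: reaches L-position 27 → W
n=29: only reaches 28(W), 24(W), all W → L
n=30: reaches L-position 29 → W
n=31: only reaches 30(W), 26(W), all W → L
n=32: reaches L-position 31 → W
n=33: only reaches 32(W), 28(W), all W → L
n=34: reaches L-position 33 → W
n=35: only reaches 34(W), 30(W), all W → L
n=36: reaches L-position 35 → W
n=37: only reaches 36(W), 32(W), all W → L
n=38: reaches L-position 37 → W
n=39: only reaches 38(W), 34(W), all W → L
n=40: reaches L-position 39 → W
n=41: only reaches 40(W), 36(W), all W → L
n=42: reaches L-position 41 → W
n=43: only reaches 42(W), 38(W), all W → L
n=44: reaches L-position 43 → W
n=45: only reaches 44(W), 40(W), all W → L
L entries with 1 ≤ n ≤ 45 (the range starts at n=1): n = 1, 3, 5, 7, 9, 11, 13, 15, 17, 19, 21, 23, 25, 27, 29, 31, 33, 35, 37, 39, 41, 43, 45; that makes 23.

23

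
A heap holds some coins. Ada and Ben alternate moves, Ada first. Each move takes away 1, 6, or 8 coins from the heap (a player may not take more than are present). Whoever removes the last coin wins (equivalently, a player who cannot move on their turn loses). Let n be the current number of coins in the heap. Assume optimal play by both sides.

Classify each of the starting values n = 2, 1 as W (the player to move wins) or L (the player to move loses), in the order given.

2: L, 1: W

Classify positions by backward induction: terminal positions (no move available) are L. From any other position, the mover wins iff some move reaches an L.
n=0: no move → L
n=1: can move to 0, which is L ⇒ W
n=2: the only move is to 1(W), a W ⇒ L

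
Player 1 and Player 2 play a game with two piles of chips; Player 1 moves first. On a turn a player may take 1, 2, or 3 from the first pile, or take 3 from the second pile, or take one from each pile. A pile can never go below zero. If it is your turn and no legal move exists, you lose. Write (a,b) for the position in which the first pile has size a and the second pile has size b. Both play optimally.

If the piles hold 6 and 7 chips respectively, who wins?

Compute win/loss labels from the base case upward. A position with no move is L. Any other position is W if it can reach an L in one move, else L.
No move ever increases a pile, so every position that can arise here has a ≤ 6 and b ≤ 7; it is enough to label the cells with 0 ≤ a ≤ 6 and 0 ≤ b ≤ 7.
Every move lowers a or b (never raises either), so fill the grid row by row in increasing a, and left to right within a row: each cell's successors are then already labelled.
      b=0  b=1  b=2  b=3  b=4  b=5  b=6  b=7
a=0:    L    L    L    W    W    W    L    L
a=1:    W    W    W    W    L    L    W    W
a=2:    W    W    W    L    W    W    W    W
a=3:    W    W    W    W    W    W    W    W
a=4:    L    L    L    W    W    W    L    L
a=5:    W    W    W    W    L    L    W    W
a=6:    W    W    W    L    W    W    W    W
Cells with no legal move (terminal, hence L): (0,0), (0,1), (0,2).
The remaining L cells, each justified by listing all of its moves:
(0,6): only reaches (0,3)(W), which is W → L
(0,7): only reaches (0,4)(W), which is W → L
(1,4): only reaches (0,4)(W), (1,1)(W), (0,3)(W), all W → L
(1,5): only reaches (0,5)(W), (1,2)(W), (0,4)(W), all W → L
(2,3): only reaches (1,3)(W), (0,3)(W), (2,0)(W), (1,2)(W), all W → L
(4,0): only reaches (3,0)(W), (2,0)(W), (1,0)(W), all W → L
(4,1): only reaches (3,1)(W), (2,1)(W), (1,1)(W), (3,0)(W), all W → L
(4,2): only reaches (3,2)(W), (2,2)(W), (1,2)(W), (3,1)(W), all W → L
(4,6): only reaches (3,6)(W), (2,6)(W), (1,6)(W), (4,3)(W), (3,5)(W), all W → L
(4,7): only reaches (3,7)(W), (2,7)(W), (1,7)(W), (4,4)(W), (3,6)(W), all W → L
(5,4): only reaches (4,4)(W), (3,4)(W), (2,4)(W), (5,1)(W), (4,3)(W), all W → L
(5,5): only reaches (4,5)(W), (3,5)(W), (2,5)(W), (5,2)(W), (4,4)(W), all W → L
(6,3): only reaches (5,3)(W), (4,3)(W), (3,3)(W), (6,0)(W), (5,2)(W), all W → L
Every other cell has at least one move into one of the L cells above, so it is W.
From (6,7) Player 1 can move to (4,7), reaching an L position.

Player 1 wins.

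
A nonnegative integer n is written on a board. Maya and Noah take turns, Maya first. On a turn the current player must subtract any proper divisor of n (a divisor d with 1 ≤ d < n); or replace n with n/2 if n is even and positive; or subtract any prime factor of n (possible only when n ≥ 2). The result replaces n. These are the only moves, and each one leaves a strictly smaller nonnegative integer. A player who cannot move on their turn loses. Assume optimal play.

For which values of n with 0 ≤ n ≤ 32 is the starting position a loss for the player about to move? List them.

0, 1, 4, 9, 14, 20, 26, 32

Build the W/L table. Terminal = L. A non-terminal position is W if it has a move to some L; otherwise it is L.
n=0: no move → L
n=1: no move → L
n=2: →0(L), so W
n=3: →0(L), so W
n=4: →2(W), 3(W) — all W, so L
n=5: →0(L), so W
n=6: →4(L), so W
n=7: →0(L), so W
n=8: →4(L), so W
n=9: →6(W), 8(W) — all W, so L
n=10: →9(L), so W
n=11: →0(L), so W
n=12: →9(L), so W
n=13: →0(L), so W
n=14: →7(W), 12(W), 13(W) — all W, so L
n=15: →14(L), so W
n=16: →14(L), so W
n=17: →0(L), so W
n=18: →9(L), so W
n=19: →0(L), so W
n=20: →10(W), 15(W), 16(W), 18(W), 19(W) — all W, so L
n=21: →14(L), so W
n=22: →20(L), so W
n=23: →0(L), so W
n=24: →20(L), so W
n=25: →20(L), so W
n=26: →13(W), 24(W), 25(W) — all W, so L
n=27: →26(L), so W
n=28: →14(L), so W
n=29: →0(L), so W
n=30: →20(L), so W
n=31: →0(L), so W
n=32: →16(W), 24(W), 28(W), 30(W), 31(W) — all W, so L
The losing starting values of n are exactly the entries labelled L in this table (8 of them).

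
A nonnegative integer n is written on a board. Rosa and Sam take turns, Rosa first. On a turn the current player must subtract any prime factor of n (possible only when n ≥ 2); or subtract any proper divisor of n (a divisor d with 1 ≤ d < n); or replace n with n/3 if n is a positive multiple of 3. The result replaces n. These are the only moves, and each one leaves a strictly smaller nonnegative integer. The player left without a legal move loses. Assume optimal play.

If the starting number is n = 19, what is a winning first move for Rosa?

Move to 0.

Work bottom-up. With no move the player to move loses. Otherwise the position is W if at least one move leads to an L position for the opponent, and L if every move leads to a W.
n=0: no move → L
n=1: no move → L
n=2: can move to 0, which is L ⇒ W
n=3: can move to 0, which is L ⇒ W
n=4: moves to 2(W), 3(W); every one is W ⇒ L
n=5: can move to 0, which is L ⇒ W
n=6: can move to 4, which is L ⇒ W
n=7: can move to 0, which is L ⇒ W
n=8: can move to 4, which is L ⇒ W
n=9: moves to 3(W), 6(W), 8(W); every one is W ⇒ L
n=10: can move to 9, which is L ⇒ W
n=11: can move to 0, which is L ⇒ W
n=12: can move to 4, which is L ⇒ W
n=13: can move to 0, which is L ⇒ W
n=14: moves to 7(W), 12(W), 13(W); every one is W ⇒ L
n=15: can move to 14, which is L ⇒ W
n=16: can move to 14, which is L ⇒ W
n=17: can move to 0, which is L ⇒ W
n=18: can move to 9, which is L ⇒ W
n=19: can move to 0, which is L ⇒ W
From 19, the L positions reachable in one move are: 0.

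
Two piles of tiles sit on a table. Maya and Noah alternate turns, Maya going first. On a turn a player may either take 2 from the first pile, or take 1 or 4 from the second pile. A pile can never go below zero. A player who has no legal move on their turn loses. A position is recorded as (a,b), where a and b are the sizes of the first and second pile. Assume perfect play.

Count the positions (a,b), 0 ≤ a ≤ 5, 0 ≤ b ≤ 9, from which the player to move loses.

24

Work bottom-up. With no move the player to move loses. Otherwise the position is W if at least one move leads to an L position for the opponent, and L if every move leads to a W.
Every move lowers a or b (never raises either), so fill the grid row by row in increasing a, and left to right within a row: each cell's successors are then already labelled.
      b=0  b=1  b=2  b=3  b=4  b=5  b=6  b=7  b=8  b=9
a=0:    L    W    L    W    W    L    W    L    W    W
a=1:    L    W    L    W    W    L    W    L    W    W
a=2:    W    L    W    L    W    W    L    W    L    W
a=3:    W    L    W    L    W    W    L    W    L    W
a=4:    L    W    L    W    W    L    W    L    W    W
a=5:    L    W    L    W    W    L    W    L    W    W
Cells with no legal move (terminal, hence L): (0,0), (1,0).
The remaining L cells, each justified by listing all of its moves:
(0,2): L (sole option (0,1)(W) is W)
(0,5): L (options (0,4)(W), (0,1)(W) are all W)
(0,7): L (options (0,6)(W), (0,3)(W) are all W)
(1,2): L (sole option (1,1)(W) is W)
(1,5): L (options (1,4)(W), (1,1)(W) are all W)
(1,7): L (options (1,6)(W), (1,3)(W) are all W)
(2,1): L (options (0,1)(W), (2,0)(W) are all W)
(2,3): L (options (0,3)(W), (2,2)(W) are all W)
(2,6): L (options (0,6)(W), (2,5)(W), (2,2)(W) are all W)
(2,8): L (options (0,8)(W), (2,7)(W), (2,4)(W) are all W)
(3,1): L (options (1,1)(W), (3,0)(W) are all W)
(3,3): L (options (1,3)(W), (3,2)(W) are all W)
(3,6): L (options (1,6)(W), (3,5)(W), (3,2)(W) are all W)
(3,8): L (options (1,8)(W), (3,7)(W), (3,4)(W) are all W)
(4,0): L (sole option (2,0)(W) is W)
(4,2): L (options (2,2)(W), (4,1)(W) are all W)
(4,5): L (options (2,5)(W), (4,4)(W), (4,1)(W) are all W)
(4,7): L (options (2,7)(W), (4,6)(W), (4,3)(W) are all W)
(5,0): L (sole option (3,0)(W) is W)
(5,2): L (options (3,2)(W), (5,1)(W) are all W)
(5,5): L (options (3,5)(W), (5,4)(W), (5,1)(W) are all W)
(5,7): L (options (3,7)(W), (5,6)(W), (5,3)(W) are all W)
Every other cell has at least one move into one of the L cells above, so it is W.
L cells per row: a=0: 4, a=1: 4, a=2: 4, a=3: 4, a=4: 4, a=5: 4; total 24.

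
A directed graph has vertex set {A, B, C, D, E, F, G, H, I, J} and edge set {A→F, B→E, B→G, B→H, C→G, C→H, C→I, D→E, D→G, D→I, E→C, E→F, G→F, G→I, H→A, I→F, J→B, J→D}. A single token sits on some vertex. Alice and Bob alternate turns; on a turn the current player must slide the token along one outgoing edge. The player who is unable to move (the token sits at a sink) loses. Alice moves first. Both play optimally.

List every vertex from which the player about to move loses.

D, F, H

Label each position W (a win for the player to move) or L (a loss). A position with no legal move is L; any other position is W exactly when some move reaches an L, and L when every move reaches a W.
Every edge goes from a vertex to one that appears earlier in the order F, A, I, H, G, C, E, B, D, J, so processing vertices in that order labels each vertex after all of its successors.
F: no outgoing edge → L
A: can move to F, which is L ⇒ W
I: can move to F, which is L ⇒ W
H: the only move is to A(W), a W ⇒ L
G: can move to F, which is L ⇒ W
C: can move to H, which is L ⇒ W
E: can move to F, which is L ⇒ W
B: can move to H, which is L ⇒ W
D: moves to E(W), G(W), I(W); every one is W ⇒ L
J: can move to D, which is L ⇒ W
Reading off the rows marked L gives the requested list; there are 3 such vertices.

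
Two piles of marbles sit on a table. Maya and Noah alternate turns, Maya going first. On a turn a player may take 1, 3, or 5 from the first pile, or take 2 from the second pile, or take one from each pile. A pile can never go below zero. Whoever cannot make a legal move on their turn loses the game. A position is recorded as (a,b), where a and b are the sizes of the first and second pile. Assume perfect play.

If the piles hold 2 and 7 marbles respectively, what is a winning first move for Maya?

Build the W/L table. Terminal = L. A non-terminal position is W if it has a move to some L; otherwise it is L.
No move ever increases a pile, so every position that can arise here has a ≤ 2 and b ≤ 7; it is enough to label the cells with 0 ≤ a ≤ 2 and 0 ≤ b ≤ 7.
Every move lowers a or b (never raises either), so fill the grid row by row in increasing a, and left to right within a row: each cell's successors are then already labelled.
      b=0  b=1  b=2  b=3  b=4  b=5  b=6  b=7
a=0:    L    L    W    W    L    L    W    W
a=1:    W    W    W    L    W    W    W    L
a=2:    L    L    W    W    W    L    L    W
Cells with no legal move (terminal, hence L): (0,0), (0,1).
The remaining L cells, each justified by listing all of its moves:
(0,4): the only move is to (0,2)(W), a W ⇒ L
(0,5): the only move is to (0,3)(W), a W ⇒ L
(1,3): moves to (0,3)(W), (1,1)(W), (0,2)(W); every one is W ⇒ L
(1,7): moves to (0,7)(W), (1,5)(W), (0,6)(W); every one is W ⇒ L
(2,0): the only move is to (1,0)(W), a W ⇒ L
(2,1): moves to (1,1)(W), (1,0)(W); every one is W ⇒ L
(2,5): moves to (1,5)(W), (2,3)(W), (1,4)(W); every one is W ⇒ L
(2,6): moves to (1,6)(W), (2,4)(W), (1,5)(W); every one is W ⇒ L
Every other cell has at least one move into one of the L cells above, so it is W.
From (2,7), the L positions reachable in one move are: (1,7), (2,5). Any move reaching one of these is winning.

Move to (1,7).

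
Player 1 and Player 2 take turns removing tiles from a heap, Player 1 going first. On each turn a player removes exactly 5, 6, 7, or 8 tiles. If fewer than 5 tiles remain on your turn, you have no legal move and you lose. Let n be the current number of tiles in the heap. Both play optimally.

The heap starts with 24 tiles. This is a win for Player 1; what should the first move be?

Remove 7, leaving 17.

Work bottom-up. With no move the player to move loses. Otherwise the position is W if at least one move leads to an L position for the opponent, and L if every move leads to a W.
n=0: no move → L
n=1: no move → L
n=2: no move → L
n=3: no move → L
n=4: no move → L
n=5: →0(L), so W
n=6: →1(L), so W
n=7: →2(L), so W
n=8: →3(L), so W
n=9: →4(L), so W
n=10: →4(L), so W
n=11: →4(L), so W
n=12: →4(L), so W
n=13: →8(W), 7(W), 6(W), 5(W) — all W, so L
n=14: →9(W), 8(W), 7(W), 6(W) — all W, so L
n=15: →10(W), 9(W), 8(W), 7(W) — all W, so L
n=16: →11(W), 10(W), 9(W), 8(W) — all W, so L
n=17: →12(W), 11(W), 10(W), 9(W) — all W, so L
n=18: →13(L), so W
n=19: →14(L), so W
n=20: →15(L), so W
n=21: →16(L), so W
n=22: →17(L), so W
n=23: →17(L), so W
n=24: →17(L), so W
From 24, the L positions reachable in one move are: 17, 16. Any move reaching one of these is winning.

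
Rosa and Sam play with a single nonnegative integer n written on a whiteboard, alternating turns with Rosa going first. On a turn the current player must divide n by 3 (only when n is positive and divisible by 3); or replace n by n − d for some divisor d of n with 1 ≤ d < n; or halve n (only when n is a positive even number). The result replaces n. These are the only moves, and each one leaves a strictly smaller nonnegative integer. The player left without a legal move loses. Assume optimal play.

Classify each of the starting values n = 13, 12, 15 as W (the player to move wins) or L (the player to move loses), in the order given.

13: L, 12: W, 15: L

Use the standard recursion: the mover loses at a terminal position; elsewhere, the mover wins exactly when some move hands the opponent an L position.
n=0: no move → L
n=1: no move → L
n=2: W (go to 1, an L position)
n=3: W (go to 1, an L position)
n=4: L (options 2(W), 3(W) are all W)
n=5: W (go to 4, an L position)
n=6: W (go to 4, an L position)
n=7: L (sole option 6(W) is W)
n=8: W (go to 4, an L position)
n=9: L (options 3(W), 6(W), 8(W) are all W)
n=10: W (go to 9, an L position)
n=11: L (sole option 10(W) is W)
n=12: W (go to 4, an L position)
n=13: L (sole option 12(W) is W)
n=14: W (go to 7, an L position)
n=15: L (options 5(W), 10(W), 12(W), 14(W) are all W)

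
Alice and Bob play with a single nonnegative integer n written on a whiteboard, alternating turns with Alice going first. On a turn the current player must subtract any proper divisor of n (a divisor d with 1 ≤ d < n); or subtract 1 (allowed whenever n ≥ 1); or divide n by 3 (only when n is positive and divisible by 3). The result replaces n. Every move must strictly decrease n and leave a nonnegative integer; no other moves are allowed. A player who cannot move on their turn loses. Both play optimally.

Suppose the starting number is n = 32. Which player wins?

Use the standard recursion: the mover loses at a terminal position; elsewhere, the mover wins exactly when some move hands the opponent an L position.
n=0: no move → L
n=1: W (go to 0, an L position)
n=2: L (sole option 1(W) is W)
n=3: W (go to 2, an L position)
n=4: W (go to 2, an L position)
n=5: L (sole option 4(W) is W)
n=6: W (go to 2, an L position)
n=7: L (sole option 6(W) is W)
n=8: W (go to 7, an L position)
n=9: L (options 3(W), 6(W), 8(W) are all W)
n=10: W (go to 5, an L position)
n=11: L (sole option 10(W) is W)
n=12: W (go to 9, an L position)
n=13: L (sole option 12(W) is W)
n=14: W (go to 7, an L position)
n=15: W (go to 5, an L position)
n=16: L (options 8(W), 12(W), 14(W), 15(W) are all W)
n=17: W (go to 16, an L position)
n=18: W (go to 9, an L position)
n=19: L (sole option 18(W) is W)
n=20: W (go to 16, an L position)
n=21: W (go to 7, an L position)
n=22: W (go to 11, an L position)
n=23: L (sole option 22(W) is W)
n=24: W (go to 16, an L position)
n=25: L (options 20(W), 24(W) are all W)
n=26: W (go to 13, an L position)
n=27: W (go to 9, an L position)
n=28: L (options 14(W), 21(W), 24(W), 26(W), 27(W) are all W)
n=29: W (go to 28, an L position)
n=30: W (go to 25, an L position)
n=31: L (sole option 30(W) is W)
n=32: W (go to 16, an L position)
The starting position 32 is W: Alice should move to 16, handing over an L position.

Alice wins.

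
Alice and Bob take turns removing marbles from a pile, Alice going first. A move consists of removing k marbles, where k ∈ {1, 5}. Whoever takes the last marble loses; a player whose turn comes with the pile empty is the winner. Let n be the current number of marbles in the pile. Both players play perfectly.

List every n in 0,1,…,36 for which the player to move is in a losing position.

1, 3, 5, 7, 9, 11, 13, 15, 17, 19, 21, 23, 25, 27, 29, 31, 33, 35

Compute win/loss labels from the base case upward. A position with no move is W. Any other position is W if it can reach an L in one move, else L.
n=0: no move; the opponent has just taken the last marble and therefore loses → W
n=1: only reaches 0(W), which is W → L
n=2: reaches L-position 1 → W
n=3: only reaches 2(W), which is W → L
n=4: reaches L-position 3 → W
n=5: only reaches 4(W), 0(W), all W → L
n=6: reaches L-position 5 → W
n=7: only reaches 6(W), 2(W), all W → L
n=8: reaches L-position 7 → W
n=9: only reaches 8(W), 4(W), all W → L
n=10: reaches L-position 9 → W
n=11: only reaches 10(W), 6(W), all W → L
n=12: reaches L-position 11 → W
n=13: only reaches 12(W), 8(W), all W → L
n=14: reaches L-position 13 → W
n=15: only reaches 14(W), 10(W), all W → L
n=16: reaches L-position 15 → W
n=17: only reaches 16(W), 12(W), all W → L
n=18: reaches L-position 17 → W
n=19: only reaches 18(W), 14(W), all W → L
n=20: reaches L-position 19 → W
n=21: only reaches 20(W), 16(W), all W → L
n=22: reaches L-position 21 → W
n=23: only reaches 22(W), 18(W), all W → L
n=24: reaches L-position 23 → W
n=25: only reaches 24(W), 20(W), all W → L
n=26: reaches L-position 25 → W
n=27: only reaches 26(W), 22(W), all W → L
n=28: reaches L-position 27 → W
n=29: only reaches 28(W), 24(W), all W → L
n=30: reaches L-position 29 → W
n=31: only reaches 30(W), 26(W), all W → L
n=32: reaches L-position 31 → W
n=33: only reaches 32(W), 28(W), all W → L
n=34: reaches L-position 33 → W
n=35: only reaches 34(W), 30(W), all W → L
n=36: reaches L-position 35 → W
Reading off the rows marked L gives the requested list; there are 18 such values of n.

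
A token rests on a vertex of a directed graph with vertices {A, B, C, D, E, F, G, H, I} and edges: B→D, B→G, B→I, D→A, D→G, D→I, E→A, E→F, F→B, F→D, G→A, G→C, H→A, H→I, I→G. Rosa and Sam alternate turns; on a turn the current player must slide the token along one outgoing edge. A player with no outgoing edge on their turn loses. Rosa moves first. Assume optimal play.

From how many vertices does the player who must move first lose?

4

Build the W/L table. Terminal = L. A non-terminal position is W if it has a move to some L; otherwise it is L.
Every edge goes from a vertex to one that appears earlier in the order C, A, G, I, D, H, B, F, E, so processing vertices in that order labels each vertex after all of its successors.
C: no outgoing edge → L
A: no outgoing edge → L
G: reaches L-position A → W
I: only reaches G(W), which is W → L
D: reaches L-position I → W
H: reaches L-position I → W
B: reaches L-position I → W
F: only reaches B(W), D(W), all W → L
E: reaches L-position F → W
The L vertices are A, C, F, I; that is 4 in all.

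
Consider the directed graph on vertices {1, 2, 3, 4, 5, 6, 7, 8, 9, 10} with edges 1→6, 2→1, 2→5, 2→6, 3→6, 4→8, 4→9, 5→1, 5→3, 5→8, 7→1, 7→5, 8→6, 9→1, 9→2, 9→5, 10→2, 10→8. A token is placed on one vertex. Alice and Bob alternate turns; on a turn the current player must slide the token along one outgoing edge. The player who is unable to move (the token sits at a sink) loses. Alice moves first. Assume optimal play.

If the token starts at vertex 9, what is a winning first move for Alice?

Move to 5.

Compute win/loss labels from the base case upward. A position with no move is L. Any other position is W if it can reach an L in one move, else L.
Every edge goes from a vertex to one that appears earlier in the order 6, 8, 3, 1, 5, 2, 7, 9, 4, 10, so processing vertices in that order labels each vertex after all of its successors.
6: no outgoing edge → L
8: →6(L), so W
3: →6(L), so W
1: →6(L), so W
5: →1(W), 3(W), 8(W) — all W, so L
2: →5(L), so W
7: →5(L), so W
9: →5(L), so W
4: →9(W), 8(W) — all W, so L
10: →2(W), 8(W) — all W, so L
From 9, the L positions reachable in one move are: 5.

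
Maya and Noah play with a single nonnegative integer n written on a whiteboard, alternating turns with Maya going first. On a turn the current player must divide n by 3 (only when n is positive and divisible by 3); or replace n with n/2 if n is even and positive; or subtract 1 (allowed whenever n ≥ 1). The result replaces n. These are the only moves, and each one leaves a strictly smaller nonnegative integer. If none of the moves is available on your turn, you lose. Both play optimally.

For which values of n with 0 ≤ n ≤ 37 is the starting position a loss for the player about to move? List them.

Compute win/loss labels from the base case upward. A position with no move is L. Any other position is W if it can reach an L in one move, else L.
n=0: no move → L
n=1: can move to 0, which is L ⇒ W
n=2: the only move is to 1(W), a W ⇒ L
n=3: can move to 2, which is L ⇒ W
n=4: can move to 2, which is L ⇒ W
n=5: the only move is to 4(W), a W ⇒ L
n=6: can move to 2, which is L ⇒ W
n=7: the only move is to 6(W), a W ⇒ L
n=8: can move to 7, which is L ⇒ W
n=9: moves to 3(W), 8(W); every one is W ⇒ L
n=10: can move to 5, which is L ⇒ W
n=11: the only move is to 10(W), a W ⇒ L
n=12: can move to 11, which is L ⇒ W
n=13: the only move is to 12(W), a W ⇒ L
n=14: can move to 7, which is L ⇒ W
n=15: can move to 5, which is L ⇒ W
n=16: moves to 8(W), 15(W); every one is W ⇒ L
n=17: can move to 16, which is L ⇒ W
n=18: can move to 9, which is L ⇒ W
n=19: the only move is to 18(W), a W ⇒ L
n=20: can move to 19, which is L ⇒ W
n=21: can move to 7, which is L ⇒ W
n=22: can move to 11, which is L ⇒ W
n=23: the only move is to 22(W), a W ⇒ L
n=24: can move to 23, which is L ⇒ W
n=25: the only move is to 24(W), a W ⇒ L
n=26: can move to 13, which is L ⇒ W
n=27: can move to 9, which is L ⇒ W
n=28: moves to 14(W), 27(W); every one is W ⇒ L
n=29: can move to 28, which is L ⇒ W
n=30: moves to 10(W), 15(W), 29(W); every one is W ⇒ L
n=31: can move to 30, which is L ⇒ W
n=32: can move to 16, which is L ⇒ W
n=33: can move to 11, which is L ⇒ W
n=34: moves to 17(W), 33(W); every one is W ⇒ L
n=35: can move to 34, which is L ⇒ W
n=36: moves to 12(W), 18(W), 35(W); every one is W ⇒ L
n=37: can move to 36, which is L ⇒ W
Reading off the rows marked L gives the requested list; there are 15 such values of n.

0, 2, 5, 7, 9, 11, 13, 16, 19, 23, 25, 28, 30, 34, 36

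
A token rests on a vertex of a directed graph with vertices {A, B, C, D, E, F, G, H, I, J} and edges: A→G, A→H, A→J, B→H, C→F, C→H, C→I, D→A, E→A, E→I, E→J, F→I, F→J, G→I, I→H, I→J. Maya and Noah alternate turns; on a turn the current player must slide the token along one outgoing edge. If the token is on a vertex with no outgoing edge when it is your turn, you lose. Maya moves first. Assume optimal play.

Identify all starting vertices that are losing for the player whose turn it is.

Work bottom-up. With no move the player to move loses. Otherwise the position is W if at least one move leads to an L position for the opponent, and L if every move leads to a W.
Every edge goes from a vertex to one that appears earlier in the order J, H, I, B, F, G, A, C, D, E, so processing vertices in that order labels each vertex after all of its successors.
J: no outgoing edge → L
H: no outgoing edge → L
I: →H(L), so W
B: →H(L), so W
F: →J(L), so W
G: →I(W) only, which is W, so L
A: →G(L), so W
C: →H(L), so W
D: →A(W) only, which is W, so L
E: →J(L), so W
The losing starting vertices are exactly the entries labelled L in this table (4 of them).

D, G, H, J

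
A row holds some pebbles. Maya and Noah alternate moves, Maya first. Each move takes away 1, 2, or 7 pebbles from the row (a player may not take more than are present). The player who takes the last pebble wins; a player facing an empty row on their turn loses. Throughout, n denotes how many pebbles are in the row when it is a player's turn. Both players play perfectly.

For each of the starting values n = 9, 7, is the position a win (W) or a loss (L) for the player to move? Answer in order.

9: L, 7: W

Positions with no move are L. A position that does have a move is losing for the player to move precisely when every available move leads to a winning position for the opponent. Fill in the labels:
n=0: no move → L
n=1: can move to 0, which is L ⇒ W
n=2: can move to 0, which is L ⇒ W
n=3: moves to 2(W), 1(W); every one is W ⇒ L
n=4: can move to 3, which is L ⇒ W
n=5: can move to 3, which is L ⇒ W
n=6: moves to 5(W), 4(W); every one is W ⇒ L
n=7: can move to 6, which is L ⇒ W
n=8: can move to 6, which is L ⇒ W
n=9: moves to 8(W), 7(W), 2(W); every one is W ⇒ L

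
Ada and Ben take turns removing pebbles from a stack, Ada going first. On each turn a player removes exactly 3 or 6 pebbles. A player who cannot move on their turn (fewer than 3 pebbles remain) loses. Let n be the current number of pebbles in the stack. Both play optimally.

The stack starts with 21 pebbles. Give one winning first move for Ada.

Remove 3, leaving 18.

Positions with no move are L. A position that does have a move is losing for the player to move precisely when every available move leads to a winning position for the opponent. Fill in the labels:
n=0: no move → L
n=1: no move → L
n=2: no move → L
n=3: reaches L-position 0 → W
n=4: reaches L-position 1 → W
n=5: reaches L-position 2 → W
n=6: reaches L-position 0 → W
n=7: reaches L-position 1 → W
n=8: reaches L-position 2 → W
n=9: only reaches 6(W), 3(W), all W → L
n=10: only reaches 7(W), 4(W), all W → L
n=11: only reaches 8(W), 5(W), all W → L
n=12: reaches L-position 9 → W
n=13: reaches L-position 10 → W
n=14: reaches L-position 11 → W
n=15: reaches L-position 9 → W
n=16: reaches L-position 10 → W
n=17: reaches L-position 11 → W
n=18: only reaches 15(W), 12(W), all W → L
n=19: only reaches 16(W), 13(W), all W → L
n=20: only reaches 17(W), 14(W), all W → L
n=21: reaches L-position 18 → W
From 21, the L positions reachable in one move are: 18.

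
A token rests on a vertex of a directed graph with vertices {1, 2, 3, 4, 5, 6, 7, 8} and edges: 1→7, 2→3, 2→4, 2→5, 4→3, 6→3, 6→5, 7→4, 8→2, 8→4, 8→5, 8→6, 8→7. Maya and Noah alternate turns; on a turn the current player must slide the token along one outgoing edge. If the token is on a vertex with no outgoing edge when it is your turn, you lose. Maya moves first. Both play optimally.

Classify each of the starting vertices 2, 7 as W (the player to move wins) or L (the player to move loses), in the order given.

2: W, 7: L

Build the W/L table. Terminal = L. A non-terminal position is W if it has a move to some L; otherwise it is L.
Every edge goes from a vertex to one that appears earlier in the order 3, 5, 4, 2, 7, 6, 8, 1, so processing vertices in that order labels each vertex after all of its successors.
3: no outgoing edge → L
5: no outgoing edge → L
4: →3(L), so W
2: →5(L), so W
7: →4(W) only, which is W, so L
6: →5(L), so W
8: →7(L), so W
1: →7(L), so W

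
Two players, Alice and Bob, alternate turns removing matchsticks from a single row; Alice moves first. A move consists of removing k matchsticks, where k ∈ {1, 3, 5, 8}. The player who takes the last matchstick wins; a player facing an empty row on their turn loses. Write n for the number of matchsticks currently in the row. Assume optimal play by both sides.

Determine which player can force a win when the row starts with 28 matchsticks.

Use the standard recursion: the mover loses at a terminal position; elsewhere, the mover wins exactly when some move hands the opponent an L position.
n=0: no move → L
n=1: →0(L), so W
n=2: →1(W) only, which is W, so L
n=3: →2(L), so W
n=4: →3(W), 1(W) — all W, so L
n=5: →4(L), so W
n=6: →5(W), 3(W), 1(W) — all W, so L
n=7: →6(L), so W
n=8: →0(L), so W
n=9: →6(L), so W
n=10: →2(L), so W
n=11: →6(L), so W
n=12: →4(L), so W
n=13: →12(W), 10(W), 8(W), 5(W) — all W, so L
n=14: →13(L), so W
n=15: →14(W), 12(W), 10(W), 7(W) — all W, so L
n=16: →15(L), so W
n=17: →16(W), 14(W), 12(W), 9(W) — all W, so L
n=18: →17(L), so W
n=19: →18(W), 16(W), 14(W), 11(W) — all W, so L
n=20: →19(L), so W
n=21: →13(L), so W
n=22: →19(L), so W
n=23: →15(L), so W
n=24: →19(L), so W
n=25: →17(L), so W
n=26: →25(W), 23(W), 21(W), 18(W) — all W, so L
n=27: →26(L), so W
n=28: →27(W), 25(W), 23(W), 20(W) — all W, so L
The starting position 28 is L: whatever Alice does, the opponent receives a W position.

Bob wins.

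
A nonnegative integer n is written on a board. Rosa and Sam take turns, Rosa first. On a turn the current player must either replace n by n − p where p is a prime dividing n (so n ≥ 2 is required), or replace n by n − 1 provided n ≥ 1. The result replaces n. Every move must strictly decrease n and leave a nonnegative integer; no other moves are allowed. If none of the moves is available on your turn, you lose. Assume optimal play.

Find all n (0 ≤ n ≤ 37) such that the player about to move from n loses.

Compute win/loss labels from the base case upward. A position with no move is L. Any other position is W if it can reach an L in one move, else L.
n=0: no move → L
n=1: can move to 0, which is L ⇒ W
n=2: can move to 0, which is L ⇒ W
n=3: can move to 0, which is L ⇒ W
n=4: moves to 2(W), 3(W); every one is W ⇒ L
n=5: can move to 0, which is L ⇒ W
n=6: can move to 4, which is L ⇒ W
n=7: can move to 0, which is L ⇒ W
n=8: moves to 6(W), 7(W); every one is W ⇒ L
n=9: can move to 8, which is L ⇒ W
n=10: can move to 8, which is L ⇒ W
n=11: can move to 0, which is L ⇒ W
n=12: moves to 9(W), 10(W), 11(W); every one is W ⇒ L
n=13: can move to 0, which is L ⇒ W
n=14: can move to 12, which is L ⇒ W
n=15: can move to 12, which is L ⇒ W
n=16: moves to 14(W), 15(W); every one is W ⇒ L
n=17: can move to 0, which is L ⇒ W
n=18: can move to 16, which is L ⇒ W
n=19: can move to 0, which is L ⇒ W
n=20: moves to 15(W), 18(W), 19(W); every one is W ⇒ L
n=21: can move to 20, which is L ⇒ W
n=22: can move to 20, which is L ⇒ W
n=23: can move to 0, which is L ⇒ W
n=24: moves to 21(W), 22(W), 23(W); every one is W ⇒ L
n=25: can move to 20, which is L ⇒ W
n=26: can move to 24, which is L ⇒ W
n=27: can move to 24, which is L ⇒ W
n=28: moves to 21(W), 26(W), 27(W); every one is W ⇒ L
n=29: can move to 0, which is L ⇒ W
n=30: can move to 28, which is L ⇒ W
n=31: can move to 0, which is L ⇒ W
n=32: moves to 30(W), 31(W); every one is W ⇒ L
n=33: can move to 32, which is L ⇒ W
n=34: can move to 32, which is L ⇒ W
n=35: can move to 28, which is L ⇒ W
n=36: moves to 33(W), 34(W), 35(W); every one is W ⇒ L
n=37: can move to 0, which is L ⇒ W
Reading off the rows marked L gives the requested list; there are 10 such values of n.

0, 4, 8, 12, 16, 20, 24, 28, 32, 36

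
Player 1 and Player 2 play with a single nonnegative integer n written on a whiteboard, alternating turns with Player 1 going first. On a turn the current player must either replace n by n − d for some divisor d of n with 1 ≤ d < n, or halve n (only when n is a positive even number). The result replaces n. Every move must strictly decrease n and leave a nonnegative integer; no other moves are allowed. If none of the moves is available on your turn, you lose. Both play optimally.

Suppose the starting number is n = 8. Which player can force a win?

Use the standard recursion: the mover loses at a terminal position; elsewhere, the mover wins exactly when some move hands the opponent an L position.
n=0: no move → L
n=1: no move → L
n=2: reaches L-position 1 → W
n=3: only reaches 2(W), which is W → L
n=4: reaches L-position 3 → W
n=5: only reaches 4(W), which is W → L
n=6: reaches L-position 3 → W
n=7: only reaches 6(W), which is W → L
n=8: reaches L-position 7 → W
From 8 Player 1 can move to 7, reaching an L position.

Player 1 wins.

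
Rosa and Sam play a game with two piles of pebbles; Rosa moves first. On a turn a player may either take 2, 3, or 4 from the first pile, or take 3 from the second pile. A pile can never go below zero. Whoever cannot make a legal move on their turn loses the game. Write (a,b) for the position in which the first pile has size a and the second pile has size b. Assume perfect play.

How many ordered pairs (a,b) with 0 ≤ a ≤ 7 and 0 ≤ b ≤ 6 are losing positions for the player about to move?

Compute win/loss labels from the base case upward. A position with no move is L. Any other position is W if it can reach an L in one move, else L.
Every move lowers a or b (never raises either), so fill the grid row by row in increasing a, and left to right within a row: each cell's successors are then already labelled.
      b=0  b=1  b=2  b=3  b=4  b=5  b=6
a=0:    L    L    L    W    W    W    L
a=1:    L    L    L    W    W    W    L
a=2:    W    W    W    L    L    L    W
a=3:    W    W    W    L    L    L    W
a=4:    W    W    W    W    W    W    W
a=5:    W    W    W    W    W    W    W
a=6:    L    L    L    W    W    W    L
a=7:    L    L    L    W    W    W    L
Cells with no legal move (terminal, hence L): (0,0), (0,1), (0,2), (1,0), (1,1), (1,2).
The remaining L cells, each justified by listing all of its moves:
(0,6): →(0,3)(W) only, which is W, so L
(1,6): →(1,3)(W) only, which is W, so L
(2,3): →(0,3)(W), (2,0)(W) — all W, so L
(2,4): →(0,4)(W), (2,1)(W) — all W, so L
(2,5): →(0,5)(W), (2,2)(W) — all W, so L
(3,3): →(1,3)(W), (0,3)(W), (3,0)(W) — all W, so L
(3,4): →(1,4)(W), (0,4)(W), (3,1)(W) — all W, so L
(3,5): →(1,5)(W), (0,5)(W), (3,2)(W) — all W, so L
(6,0): →(4,0)(W), (3,0)(W), (2,0)(W) — all W, so L
(6,1): →(4,1)(W), (3,1)(W), (2,1)(W) — all W, so L
(6,2): →(4,2)(W), (3,2)(W), (2,2)(W) — all W, so L
(6,6): →(4,6)(W), (3,6)(W), (2,6)(W), (6,3)(W) — all W, so L
(7,0): →(5,0)(W), (4,0)(W), (3,0)(W) — all W, so L
(7,1): →(5,1)(W), (4,1)(W), (3,1)(W) — all W, so L
(7,2): →(5,2)(W), (4,2)(W), (3,2)(W) — all W, so L
(7,6): →(5,6)(W), (4,6)(W), (3,6)(W), (7,3)(W) — all W, so L
Every other cell has at least one move into one of the L cells above, so it is W.
L cells per row: a=0: 4, a=1: 4, a=2: 3, a=3: 3, a=4: 0, a=5: 0, a=6: 4, a=7: 4; total 22.

22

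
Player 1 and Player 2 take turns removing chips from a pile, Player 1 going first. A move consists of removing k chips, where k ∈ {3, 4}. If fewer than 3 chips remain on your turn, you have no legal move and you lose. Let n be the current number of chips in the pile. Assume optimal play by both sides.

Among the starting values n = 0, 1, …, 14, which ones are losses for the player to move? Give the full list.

0, 1, 2, 7, 8, 9, 14

Label each position W (a win for the player to move) or L (a loss). A position with no legal move is L; any other position is W exactly when some move reaches an L, and L when every move reaches a W.
n=0: no move → L
n=1: no move → L
n=2: no move → L
n=3: reaches L-position 0 → W
n=4: reaches L-position 1 → W
n=5: reaches L-position 2 → W
n=6: reaches L-position 2 → W
n=7: only reaches 4(W), 3(W), all W → L
n=8: only reaches 5(W), 4(W), all W → L
n=9: only reaches 6(W), 5(W), all W → L
n=10: reaches L-position 7 → W
n=11: reaches L-position 8 → W
n=12: reaches L-position 9 → W
n=13: reaches L-position 9 → W
n=14: only reaches 11(W), 10(W), all W → L
The losing starting values of n are exactly the entries labelled L in this table (7 of them).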